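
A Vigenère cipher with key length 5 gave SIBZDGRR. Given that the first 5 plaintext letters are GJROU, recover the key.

Subtract each crib letter from the matching ciphertext letter (mod 26):
S(18)−G(6)=12 → M
I(8)−J(9)=-1≡25 → Z
B(1)−R(17)=-16≡10 → K
Z(25)−O(14)=11 → L
D(3)−U(20)=-17≡9 → J

MZKLJ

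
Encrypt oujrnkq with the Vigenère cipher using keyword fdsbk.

Repeat the key across the message: fdsbkfd
o(14)+f(5): 19 → t
u(20)+d(3): 23 → x
j(9)+s(18): 27≡1 → b
r(17)+b(1): 18 → s
n(13)+k(10): 23 → x
k(10)+f(5): 15 → p
q(16)+d(3): 19 → t

txbsxpt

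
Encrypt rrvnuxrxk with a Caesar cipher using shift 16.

r(17): 17+16=33≡7 → h
r(17): 17+16=33≡7 → h
v(21): 21+16=37≡11 → l
n(13): 13+16=29≡3 → d
u(20): 20+16=36≡10 → k
x(23): 23+16=39≡13 → n
r(17): 17+16=33≡7 → h
x(23): 23+16=39≡13 → n
k(10): 10+16=26≡0 → a

hhldknhna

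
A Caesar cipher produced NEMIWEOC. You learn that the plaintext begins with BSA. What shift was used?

From the crib: N(13)−B(1)=12, so the shift is 12.

12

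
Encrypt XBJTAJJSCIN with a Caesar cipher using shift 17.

X(23): 23+17=40≡14 → O
B(1): 1+17=18 → S
J(9): 9+17=26≡0 → A
T(19): 19+17=36≡10 → K
A(0): 0+17=17 → R
J(9): 9+17=26≡0 → A
J(9): 9+17=26≡0 → A
S(18): 18+17=35≡9 → J
C(2): 2+17=19 → T
I(8): 8+17=25 → Z
N(13): 13+17=30≡4 → E

OSAKRAAJTZE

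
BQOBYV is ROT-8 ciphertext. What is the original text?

TIGTQN

B(1): 1−8=-7≡19 → T
Q(16): 16−8=8 → I
O(14): 14−8=6 → G
B(1): 1−8=-7≡19 → T
Y(24): 24−8=16 → Q
V(21): 21−8=13 → N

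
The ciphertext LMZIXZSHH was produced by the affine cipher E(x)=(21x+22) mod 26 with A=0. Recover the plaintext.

XCPIFPGDD

The inverse of 21 mod 26 is 5, since 21·5=105≡1. Apply D(y)=5·(y−22) mod 26:
L(11): 5·(11−22)=-55≡23 → X
M(12): 5·(12−22)=-50≡2 → C
Z(25): 5·(25−22)=15 → P
I(8): 5·(8−22)=-70≡8 → I
X(23): 5·(23−22)=5 → F
Z(25): 5·(25−22)=15 → P
S(18): 5·(18−22)=-20≡6 → G
H(7): 5·(7−22)=-75≡3 → D
H(7): 5·(7−22)=-75≡3 → D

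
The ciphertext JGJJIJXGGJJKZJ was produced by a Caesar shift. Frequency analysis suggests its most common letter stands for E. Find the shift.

5

The most frequent ciphertext letter is J (appears 7 times).
J is position 9; E is position 4.
Shift = 5.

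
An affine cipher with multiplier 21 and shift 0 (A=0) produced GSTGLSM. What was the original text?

The inverse of 21 mod 26 is 5, since 21·5=105≡1. Apply D(y)=5·(y−0) mod 26:
G(6): 5·(6−0)=30≡4 → E
S(18): 5·(18−0)=90≡12 → M
T(19): 5·(19−0)=95≡17 → R
G(6): 5·(6−0)=30≡4 → E
L(11): 5·(11−0)=55≡3 → D
S(18): 5·(18−0)=90≡12 → M
M(12): 5·(12−0)=60≡8 → I

EMREDMI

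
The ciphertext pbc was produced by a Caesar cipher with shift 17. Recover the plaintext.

ykl

p(15): 15−17=-2≡24 → y
b(1): 1−17=-16≡10 → k
c(2): 2−17=-15≡11 → l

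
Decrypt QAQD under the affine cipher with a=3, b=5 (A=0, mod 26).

The inverse of 3 mod 26 is 9, since 3·9=27≡1. Apply D(y)=9·(y−5) mod 26:
Q(16): 9·(16−5)=99≡21 → V
A(0): 9·(0−5)=-45≡7 → H
Q(16): 9·(16−5)=99≡21 → V
D(3): 9·(3−5)=-18≡8 → I

VHVI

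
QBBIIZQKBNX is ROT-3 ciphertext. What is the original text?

NYYFFWNHYKU

Q(16): 16−3=13 → N
B(1): 1−3=-2≡24 → Y
B(1): 1−3=-2≡24 → Y
I(8): 8−3=5 → F
I(8): 8−3=5 → F
Z(25): 25−3=22 → W
Q(16): 16−3=13 → N
K(10): 10−3=7 → H
B(1): 1−3=-2≡24 → Y
N(13): 13−3=10 → K
X(23): 23−3=20 → U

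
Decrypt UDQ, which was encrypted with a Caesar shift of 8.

MVI

U(20): 20−8=12 → M
D(3): 3−8=-5≡21 → V
Q(16): 16−8=8 → I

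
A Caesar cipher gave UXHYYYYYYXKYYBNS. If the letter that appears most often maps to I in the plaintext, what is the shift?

The most frequent ciphertext letter is Y (appears 8 times).
Y is position 24; I is position 8.
Shift = 16.

16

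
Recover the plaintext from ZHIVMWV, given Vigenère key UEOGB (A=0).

Repeat the key across the ciphertext: UEOGBUE
Z(25)−U(20): 5 → F
H(7)−E(4): 3 → D
I(8)−O(14): -6≡20 → U
V(21)−G(6): 15 → P
M(12)−B(1): 11 → L
W(22)−U(20): 2 → C
V(21)−E(4): 17 → R

FDUPLCR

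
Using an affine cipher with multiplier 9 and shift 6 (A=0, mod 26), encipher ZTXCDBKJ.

Z(25): 9·25+6=231≡23 → X
T(19): 9·19+6=177≡21 → V
X(23): 9·23+6=213≡5 → F
C(2): 9·2+6=24 → Y
D(3): 9·3+6=33≡7 → H
B(1): 9·1+6=15 → P
K(10): 9·10+6=96≡18 → S
J(9): 9·9+6=87≡9 → J

XVFYHPSJ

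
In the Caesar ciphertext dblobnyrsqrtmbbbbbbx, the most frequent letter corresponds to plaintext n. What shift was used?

The most frequent ciphertext letter is b (appears 8 times).
b is position 1; n is position 13.
Shift = -12≡14.

14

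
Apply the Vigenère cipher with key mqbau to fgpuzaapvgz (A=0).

Repeat the key across the message: mqbaumqbaum
f(5)+m(12): 17 → r
g(6)+q(16): 22 → w
p(15)+b(1): 16 → q
u(20)+a(0): 20 → u
z(25)+u(20): 45≡19 → t
a(0)+m(12): 12 → m
a(0)+q(16): 16 → q
p(15)+b(1): 16 → q
v(21)+a(0): 21 → v
g(6)+u(20): 26≡0 → a
z(25)+m(12): 37≡11 → l

rwqutmqqval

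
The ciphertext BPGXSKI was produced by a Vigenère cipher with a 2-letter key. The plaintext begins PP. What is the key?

MA

Subtract each crib letter from the matching ciphertext letter (mod 26):
B(1)−P(15)=-14≡12 → M
P(15)−P(15)=0 → A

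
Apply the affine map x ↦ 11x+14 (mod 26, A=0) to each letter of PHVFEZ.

XNLRGD

P(15): 11·15+14=179≡23 → X
H(7): 11·7+14=91≡13 → N
V(21): 11·21+14=245≡11 → L
F(5): 11·5+14=69≡17 → R
E(4): 11·4+14=58≡6 → G
Z(25): 11·25+14=289≡3 → D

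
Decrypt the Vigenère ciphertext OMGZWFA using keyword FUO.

JSSUCRV

Repeat the key across the ciphertext: FUOFUOF
O(14)−F(5): 9 → J
M(12)−U(20): -8≡18 → S
G(6)−O(14): -8≡18 → S
Z(25)−F(5): 20 → U
W(22)−U(20): 2 → C
F(5)−O(14): -9≡17 → R
A(0)−F(5): -5≡21 → V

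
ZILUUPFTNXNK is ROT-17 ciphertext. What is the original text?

IRUDDYOCWGWT

Z(25): 25−17=8 → I
I(8): 8−17=-9≡17 → R
L(11): 11−17=-6≡20 → U
U(20): 20−17=3 → D
U(20): 20−17=3 → D
P(15): 15−17=-2≡24 → Y
F(5): 5−17=-12≡14 → O
T(19): 19−17=2 → C
N(13): 13−17=-4≡22 → W
X(23): 23−17=6 → G
N(13): 13−17=-4≡22 → W
K(10): 10−17=-7≡19 → T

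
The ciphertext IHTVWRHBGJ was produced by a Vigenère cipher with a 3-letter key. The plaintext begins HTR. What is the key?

BOC

Subtract each crib letter from the matching ciphertext letter (mod 26):
I(8)−H(7)=1 → B
H(7)−T(19)=-12≡14 → O
T(19)−R(17)=2 → C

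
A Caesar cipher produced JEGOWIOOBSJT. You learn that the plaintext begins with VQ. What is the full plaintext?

VQSAIUAANEVF

From the crib: J(9)−V(21)=-12≡14, so the shift is 14.
Subtract 14 from each ciphertext letter:
J(9): 9−14=-5≡21 → V
E(4): 4−14=-10≡16 → Q
G(6): 6−14=-8≡18 → S
O(14): 14−14=0 → A
W(22): 22−14=8 → I
I(8): 8−14=-6≡20 → U
O(14): 14−14=0 → A
O(14): 14−14=0 → A
B(1): 1−14=-13≡13 → N
S(18): 18−14=4 → E
J(9): 9−14=-5≡21 → V
T(19): 19−14=5 → F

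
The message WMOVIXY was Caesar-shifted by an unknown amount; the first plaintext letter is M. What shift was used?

10

From the crib: W(22)−M(12)=10, so the shift is 10.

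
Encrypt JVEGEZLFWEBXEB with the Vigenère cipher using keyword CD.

Repeat the key across the message: CDCDCDCDCDCDCD
J(9)+C(2): 11 → L
V(21)+D(3): 24 → Y
E(4)+C(2): 6 → G
G(6)+D(3): 9 → J
E(4)+C(2): 6 → G
Z(25)+D(3): 28≡2 → C
L(11)+C(2): 13 → N
F(5)+D(3): 8 → I
W(22)+C(2): 24 → Y
E(4)+D(3): 7 → H
B(1)+C(2): 3 → D
X(23)+D(3): 26≡0 → A
E(4)+C(2): 6 → G
B(1)+D(3): 4 → E

LYGJGCNIYHDAGE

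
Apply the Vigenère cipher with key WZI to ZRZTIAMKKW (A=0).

VQHPHIIJSS

Repeat the key across the message: WZIWZIWZIW
Z(25)+W(22): 47≡21 → V
R(17)+Z(25): 42≡16 → Q
Z(25)+I(8): 33≡7 → H
T(19)+W(22): 41≡15 → P
I(8)+Z(25): 33≡7 → H
A(0)+I(8): 8 → I
M(12)+W(22): 34≡8 → I
K(10)+Z(25): 35≡9 → J
K(10)+I(8): 18 → S
W(22)+W(22): 44≡18 → S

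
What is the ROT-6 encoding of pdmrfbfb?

vjsxlhlh

p(15): 15+6=21 → v
d(3): 3+6=9 → j
m(12): 12+6=18 → s
r(17): 17+6=23 → x
f(5): 5+6=11 → l
b(1): 1+6=7 → h
f(5): 5+6=11 → l
b(1): 1+6=7 → h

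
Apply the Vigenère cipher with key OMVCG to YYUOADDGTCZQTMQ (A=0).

MKPQGRPBVINCOOW

Repeat the key across the message: OMVCGOMVCGOMVCG
Y(24)+O(14): 38≡12 → M
Y(24)+M(12): 36≡10 → K
U(20)+V(21): 41≡15 → P
O(14)+C(2): 16 → Q
A(0)+G(6): 6 → G
D(3)+O(14): 17 → R
D(3)+M(12): 15 → P
G(6)+V(21): 27≡1 → B
T(19)+C(2): 21 → V
C(2)+G(6): 8 → I
Z(25)+O(14): 39≡13 → N
Q(16)+M(12): 28≡2 → C
T(19)+V(21): 40≡14 → O
M(12)+C(2): 14 → O
Q(16)+G(6): 22 → W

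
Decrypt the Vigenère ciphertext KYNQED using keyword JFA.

Repeat the key across the ciphertext: JFAJFA
K(10)−J(9): 1 → B
Y(24)−F(5): 19 → T
N(13)−A(0): 13 → N
Q(16)−J(9): 7 → H
E(4)−F(5): -1≡25 → Z
D(3)−A(0): 3 → D

BTNHZD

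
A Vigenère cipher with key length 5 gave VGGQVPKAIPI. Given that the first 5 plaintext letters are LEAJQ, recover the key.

Subtract each crib letter from the matching ciphertext letter (mod 26):
V(21)−L(11)=10 → K
G(6)−E(4)=2 → C
G(6)−A(0)=6 → G
Q(16)−J(9)=7 → H
V(21)−Q(16)=5 → F

KCGHF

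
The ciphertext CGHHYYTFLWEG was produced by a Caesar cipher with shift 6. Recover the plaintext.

WABBSSNZFQYA

C(2): 2−6=-4≡22 → W
G(6): 6−6=0 → A
H(7): 7−6=1 → B
H(7): 7−6=1 → B
Y(24): 24−6=18 → S
Y(24): 24−6=18 → S
T(19): 19−6=13 → N
F(5): 5−6=-1≡25 → Z
L(11): 11−6=5 → F
W(22): 22−6=16 → Q
E(4): 4−6=-2≡24 → Y
G(6): 6−6=0 → A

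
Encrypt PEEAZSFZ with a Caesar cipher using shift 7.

WLLHGZMG

P(15): 15+7=22 → W
E(4): 4+7=11 → L
E(4): 4+7=11 → L
A(0): 0+7=7 → H
Z(25): 25+7=32≡6 → G
S(18): 18+7=25 → Z
F(5): 5+7=12 → M
Z(25): 25+7=32≡6 → G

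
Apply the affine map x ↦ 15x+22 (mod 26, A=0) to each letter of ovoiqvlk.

yzymczfq

o(14): 15·14+22=232≡24 → y
v(21): 15·21+22=337≡25 → z
o(14): 15·14+22=232≡24 → y
i(8): 15·8+22=142≡12 → m
q(16): 15·16+22=262≡2 → c
v(21): 15·21+22=337≡25 → z
l(11): 15·11+22=187≡5 → f
k(10): 15·10+22=172≡16 → q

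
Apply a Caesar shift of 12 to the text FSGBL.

F(5): 5+12=17 → R
S(18): 18+12=30≡4 → E
G(6): 6+12=18 → S
B(1): 1+12=13 → N
L(11): 11+12=23 → X

RESNX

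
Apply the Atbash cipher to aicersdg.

zrxvihwt

a(0) → z(25)
i(8) → r(17)
c(2) → x(23)
e(4) → v(21)
r(17) → i(8)
s(18) → h(7)
d(3) → w(22)
g(6) → t(19)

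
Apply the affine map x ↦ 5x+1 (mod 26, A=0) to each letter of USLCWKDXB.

U(20): 5·20+1=101≡23 → X
S(18): 5·18+1=91≡13 → N
L(11): 5·11+1=56≡4 → E
C(2): 5·2+1=11 → L
W(22): 5·22+1=111≡7 → H
K(10): 5·10+1=51≡25 → Z
D(3): 5·3+1=16 → Q
X(23): 5·23+1=116≡12 → M
B(1): 5·1+1=6 → G

XNELHZQMG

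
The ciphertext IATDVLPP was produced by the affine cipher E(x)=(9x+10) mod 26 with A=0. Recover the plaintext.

The inverse of 9 mod 26 is 3, since 9·3=27≡1. Apply D(y)=3·(y−10) mod 26:
I(8): 3·(8−10)=-6≡20 → U
A(0): 3·(0−10)=-30≡22 → W
T(19): 3·(19−10)=27≡1 → B
D(3): 3·(3−10)=-21≡5 → F
V(21): 3·(21−10)=33≡7 → H
L(11): 3·(11−10)=3 → D
P(15): 3·(15−10)=15 → P
P(15): 3·(15−10)=15 → P

UWBFHDPP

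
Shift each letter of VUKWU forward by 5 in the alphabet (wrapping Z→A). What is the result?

AZPBZ

V(21): 21+5=26≡0 → A
U(20): 20+5=25 → Z
K(10): 10+5=15 → P
W(22): 22+5=27≡1 → B
U(20): 20+5=25 → Z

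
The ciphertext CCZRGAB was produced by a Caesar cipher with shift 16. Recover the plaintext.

C(2): 2−16=-14≡12 → M
C(2): 2−16=-14≡12 → M
Z(25): 25−16=9 → J
R(17): 17−16=1 → B
G(6): 6−16=-10≡16 → Q
A(0): 0−16=-16≡10 → K
B(1): 1−16=-15≡11 → L

MMJBQKL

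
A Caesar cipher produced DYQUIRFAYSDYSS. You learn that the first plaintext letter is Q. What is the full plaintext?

QLDHVESNLFQLFF

From the crib: D(3)−Q(16)=-13≡13, so the shift is 13.
Subtract 13 from each ciphertext letter:
D(3): 3−13=-10≡16 → Q
Y(24): 24−13=11 → L
Q(16): 16−13=3 → D
U(20): 20−13=7 → H
I(8): 8−13=-5≡21 → V
R(17): 17−13=4 → E
F(5): 5−13=-8≡18 → S
A(0): 0−13=-13≡13 → N
Y(24): 24−13=11 → L
S(18): 18−13=5 → F
D(3): 3−13=-10≡16 → Q
Y(24): 24−13=11 → L
S(18): 18−13=5 → F
S(18): 18−13=5 → F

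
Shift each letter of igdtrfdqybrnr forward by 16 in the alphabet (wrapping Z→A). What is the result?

ywtjhvtgorhdh

i(8): 8+16=24 → y
g(6): 6+16=22 → w
d(3): 3+16=19 → t
t(19): 19+16=35≡9 → j
r(17): 17+16=33≡7 → h
f(5): 5+16=21 → v
d(3): 3+16=19 → t
q(16): 16+16=32≡6 → g
y(24): 24+16=40≡14 → o
b(1): 1+16=17 → r
r(17): 17+16=33≡7 → h
n(13): 13+16=29≡3 → d
r(17): 17+16=33≡7 → h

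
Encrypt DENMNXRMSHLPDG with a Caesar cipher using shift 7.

KLUTUEYTZOSWKN

D(3): 3+7=10 → K
E(4): 4+7=11 → L
N(13): 13+7=20 → U
M(12): 12+7=19 → T
N(13): 13+7=20 → U
X(23): 23+7=30≡4 → E
R(17): 17+7=24 → Y
M(12): 12+7=19 → T
S(18): 18+7=25 → Z
H(7): 7+7=14 → O
L(11): 11+7=18 → S
P(15): 15+7=22 → W
D(3): 3+7=10 → K
G(6): 6+7=13 → N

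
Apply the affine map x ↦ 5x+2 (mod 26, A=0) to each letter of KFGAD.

K(10): 5·10+2=52≡0 → A
F(5): 5·5+2=27≡1 → B
G(6): 5·6+2=32≡6 → G
A(0): 5·0+2=2 → C
D(3): 5·3+2=17 → R

ABGCR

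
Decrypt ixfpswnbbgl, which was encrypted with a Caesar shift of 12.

i(8): 8−12=-4≡22 → w
x(23): 23−12=11 → l
f(5): 5−12=-7≡19 → t
p(15): 15−12=3 → d
s(18): 18−12=6 → g
w(22): 22−12=10 → k
n(13): 13−12=1 → b
b(1): 1−12=-11≡15 → p
b(1): 1−12=-11≡15 → p
g(6): 6−12=-6≡20 → u
l(11): 11−12=-1≡25 → z

wltdgkbppuz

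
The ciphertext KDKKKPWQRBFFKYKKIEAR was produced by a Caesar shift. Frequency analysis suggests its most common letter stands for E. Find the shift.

The most frequent ciphertext letter is K (appears 7 times).
K is position 10; E is position 4.
Shift = 6.

6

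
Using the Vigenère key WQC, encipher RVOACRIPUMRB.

NLQWSTEFWIHD

Repeat the key across the message: WQCWQCWQCWQC
R(17)+W(22): 39≡13 → N
V(21)+Q(16): 37≡11 → L
O(14)+C(2): 16 → Q
A(0)+W(22): 22 → W
C(2)+Q(16): 18 → S
R(17)+C(2): 19 → T
I(8)+W(22): 30≡4 → E
P(15)+Q(16): 31≡5 → F
U(20)+C(2): 22 → W
M(12)+W(22): 34≡8 → I
R(17)+Q(16): 33≡7 → H
B(1)+C(2): 3 → D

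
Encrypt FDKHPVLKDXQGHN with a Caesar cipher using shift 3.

IGNKSYONGATJKQ

F(5): 5+3=8 → I
D(3): 3+3=6 → G
K(10): 10+3=13 → N
H(7): 7+3=10 → K
P(15): 15+3=18 → S
V(21): 21+3=24 → Y
L(11): 11+3=14 → O
K(10): 10+3=13 → N
D(3): 3+3=6 → G
X(23): 23+3=26≡0 → A
Q(16): 16+3=19 → T
G(6): 6+3=9 → J
H(7): 7+3=10 → K
N(13): 13+3=16 → Q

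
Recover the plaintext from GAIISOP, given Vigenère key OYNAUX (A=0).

Repeat the key across the ciphertext: OYNAUXO
G(6)−O(14): -8≡18 → S
A(0)−Y(24): -24≡2 → C
I(8)−N(13): -5≡21 → V
I(8)−A(0): 8 → I
S(18)−U(20): -2≡24 → Y
O(14)−X(23): -9≡17 → R
P(15)−O(14): 1 → B

SCVIYRB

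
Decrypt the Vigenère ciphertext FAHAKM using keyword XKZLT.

IQIPRP

Repeat the key across the ciphertext: XKZLTX
F(5)−X(23): -18≡8 → I
A(0)−K(10): -10≡16 → Q
H(7)−Z(25): -18≡8 → I
A(0)−L(11): -11≡15 → P
K(10)−T(19): -9≡17 → R
M(12)−X(23): -11≡15 → P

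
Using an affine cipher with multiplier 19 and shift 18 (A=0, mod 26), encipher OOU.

O(14): 19·14+18=284≡24 → Y
O(14): 19·14+18=284≡24 → Y
U(20): 19·20+18=398≡8 → I

YYI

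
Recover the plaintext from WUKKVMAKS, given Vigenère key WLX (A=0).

AJNOKPEZV

Repeat the key across the ciphertext: WLXWLXWLX
W(22)−W(22): 0 → A
U(20)−L(11): 9 → J
K(10)−X(23): -13≡13 → N
K(10)−W(22): -12≡14 → O
V(21)−L(11): 10 → K
M(12)−X(23): -11≡15 → P
A(0)−W(22): -22≡4 → E
K(10)−L(11): -1≡25 → Z
S(18)−X(23): -5≡21 → V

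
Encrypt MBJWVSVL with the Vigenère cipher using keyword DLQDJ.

PMZZEVGB

Repeat the key across the message: DLQDJDLQ
M(12)+D(3): 15 → P
B(1)+L(11): 12 → M
J(9)+Q(16): 25 → Z
W(22)+D(3): 25 → Z
V(21)+J(9): 30≡4 → E
S(18)+D(3): 21 → V
V(21)+L(11): 32≡6 → G
L(11)+Q(16): 27≡1 → B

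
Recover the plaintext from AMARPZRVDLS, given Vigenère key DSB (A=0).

Repeat the key across the ciphertext: DSBDSBDSBDS
A(0)−D(3): -3≡23 → X
M(12)−S(18): -6≡20 → U
A(0)−B(1): -1≡25 → Z
R(17)−D(3): 14 → O
P(15)−S(18): -3≡23 → X
Z(25)−B(1): 24 → Y
R(17)−D(3): 14 → O
V(21)−S(18): 3 → D
D(3)−B(1): 2 → C
L(11)−D(3): 8 → I
S(18)−S(18): 0 → A

XUZOXYODCIA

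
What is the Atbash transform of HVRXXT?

H(7) → S(18)
V(21) → E(4)
R(17) → I(8)
X(23) → C(2)
X(23) → C(2)
T(19) → G(6)

SEICCG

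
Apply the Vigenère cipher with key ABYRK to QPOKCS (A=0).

QQMBMS

Repeat the key across the message: ABYRKA
Q(16)+A(0): 16 → Q
P(15)+B(1): 16 → Q
O(14)+Y(24): 38≡12 → M
K(10)+R(17): 27≡1 → B
C(2)+K(10): 12 → M
S(18)+A(0): 18 → S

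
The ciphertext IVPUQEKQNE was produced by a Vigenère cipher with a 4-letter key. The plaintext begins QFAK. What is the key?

SQPK

Subtract each crib letter from the matching ciphertext letter (mod 26):
I(8)−Q(16)=-8≡18 → S
V(21)−F(5)=16 → Q
P(15)−A(0)=15 → P
U(20)−K(10)=10 → K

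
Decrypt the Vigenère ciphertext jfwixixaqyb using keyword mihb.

xxphlaqzequ

Repeat the key across the ciphertext: mihbmihbmih
j(9)−m(12): -3≡23 → x
f(5)−i(8): -3≡23 → x
w(22)−h(7): 15 → p
i(8)−b(1): 7 → h
x(23)−m(12): 11 → l
i(8)−i(8): 0 → a
x(23)−h(7): 16 → q
a(0)−b(1): -1≡25 → z
q(16)−m(12): 4 → e
y(24)−i(8): 16 → q
b(1)−h(7): -6≡20 → u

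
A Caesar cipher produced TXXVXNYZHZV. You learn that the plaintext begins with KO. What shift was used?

9

From the crib: T(19)−K(10)=9, so the shift is 9.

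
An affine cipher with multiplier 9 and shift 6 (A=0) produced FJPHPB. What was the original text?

The inverse of 9 mod 26 is 3, since 9·3=27≡1. Apply D(y)=3·(y−6) mod 26:
F(5): 3·(5−6)=-3≡23 → X
J(9): 3·(9−6)=9 → J
P(15): 3·(15−6)=27≡1 → B
H(7): 3·(7−6)=3 → D
P(15): 3·(15−6)=27≡1 → B
B(1): 3·(1−6)=-15≡11 → L

XJBDBL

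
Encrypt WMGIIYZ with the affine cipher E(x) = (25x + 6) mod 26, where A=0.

KUAYYIH

W(22): 25·22+6=556≡10 → K
M(12): 25·12+6=306≡20 → U
G(6): 25·6+6=156≡0 → A
I(8): 25·8+6=206≡24 → Y
I(8): 25·8+6=206≡24 → Y
Y(24): 25·24+6=606≡8 → I
Z(25): 25·25+6=631≡7 → H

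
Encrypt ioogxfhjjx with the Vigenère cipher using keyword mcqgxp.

Repeat the key across the message: mcqgxpmcqg
i(8)+m(12): 20 → u
o(14)+c(2): 16 → q
o(14)+q(16): 30≡4 → e
g(6)+g(6): 12 → m
x(23)+x(23): 46≡20 → u
f(5)+p(15): 20 → u
h(7)+m(12): 19 → t
j(9)+c(2): 11 → l
j(9)+q(16): 25 → z
x(23)+g(6): 29≡3 → d

uqemuutlzd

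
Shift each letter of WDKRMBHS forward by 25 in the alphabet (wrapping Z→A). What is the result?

VCJQLAGR

W(22): 22+25=47≡21 → V
D(3): 3+25=28≡2 → C
K(10): 10+25=35≡9 → J
R(17): 17+25=42≡16 → Q
M(12): 12+25=37≡11 → L
B(1): 1+25=26≡0 → A
H(7): 7+25=32≡6 → G
S(18): 18+25=43≡17 → R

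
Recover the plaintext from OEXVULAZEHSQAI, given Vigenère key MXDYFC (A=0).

CHUXPJOCBJNOOL

Repeat the key across the ciphertext: MXDYFCMXDYFCMX
O(14)−M(12): 2 → C
E(4)−X(23): -19≡7 → H
X(23)−D(3): 20 → U
V(21)−Y(24): -3≡23 → X
U(20)−F(5): 15 → P
L(11)−C(2): 9 → J
A(0)−M(12): -12≡14 → O
Z(25)−X(23): 2 → C
E(4)−D(3): 1 → B
H(7)−Y(24): -17≡9 → J
S(18)−F(5): 13 → N
Q(16)−C(2): 14 → O
A(0)−M(12): -12≡14 → O
I(8)−X(23): -15≡11 → L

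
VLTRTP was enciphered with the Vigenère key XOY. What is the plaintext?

YXVUFR

Repeat the key across the ciphertext: XOYXOY
V(21)−X(23): -2≡24 → Y
L(11)−O(14): -3≡23 → X
T(19)−Y(24): -5≡21 → V
R(17)−X(23): -6≡20 → U
T(19)−O(14): 5 → F
P(15)−Y(24): -9≡17 → R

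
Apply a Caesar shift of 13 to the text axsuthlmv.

nkfhguyzi

a(0): 0+13=13 → n
x(23): 23+13=36≡10 → k
s(18): 18+13=31≡5 → f
u(20): 20+13=33≡7 → h
t(19): 19+13=32≡6 → g
h(7): 7+13=20 → u
l(11): 11+13=24 → y
m(12): 12+13=25 → z
v(21): 21+13=34≡8 → i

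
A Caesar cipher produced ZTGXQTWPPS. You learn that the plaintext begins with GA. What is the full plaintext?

GANEXADWWZ

From the crib: Z(25)−G(6)=19, so the shift is 19.
Subtract 19 from each ciphertext letter:
Z(25): 25−19=6 → G
T(19): 19−19=0 → A
G(6): 6−19=-13≡13 → N
X(23): 23−19=4 → E
Q(16): 16−19=-3≡23 → X
T(19): 19−19=0 → A
W(22): 22−19=3 → D
P(15): 15−19=-4≡22 → W
P(15): 15−19=-4≡22 → W
S(18): 18−19=-1≡25 → Z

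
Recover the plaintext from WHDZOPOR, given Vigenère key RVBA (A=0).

Repeat the key across the ciphertext: RVBARVBA
W(22)−R(17): 5 → F
H(7)−V(21): -14≡12 → M
D(3)−B(1): 2 → C
Z(25)−A(0): 25 → Z
O(14)−R(17): -3≡23 → X
P(15)−V(21): -6≡20 → U
O(14)−B(1): 13 → N
R(17)−A(0): 17 → R

FMCZXUNR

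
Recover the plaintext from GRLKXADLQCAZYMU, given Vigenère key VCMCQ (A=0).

Repeat the key across the ciphertext: VCMCQVCMCQVCMCQ
G(6)−V(21): -15≡11 → L
R(17)−C(2): 15 → P
L(11)−M(12): -1≡25 → Z
K(10)−C(2): 8 → I
X(23)−Q(16): 7 → H
A(0)−V(21): -21≡5 → F
D(3)−C(2): 1 → B
L(11)−M(12): -1≡25 → Z
Q(16)−C(2): 14 → O
C(2)−Q(16): -14≡12 → M
A(0)−V(21): -21≡5 → F
Z(25)−C(2): 23 → X
Y(24)−M(12): 12 → M
M(12)−C(2): 10 → K
U(20)−Q(16): 4 → E

LPZIHFBZOMFXMKE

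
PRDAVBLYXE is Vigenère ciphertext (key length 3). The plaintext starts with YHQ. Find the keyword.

RKN

Subtract each crib letter from the matching ciphertext letter (mod 26):
P(15)−Y(24)=-9≡17 → R
R(17)−H(7)=10 → K
D(3)−Q(16)=-13≡13 → N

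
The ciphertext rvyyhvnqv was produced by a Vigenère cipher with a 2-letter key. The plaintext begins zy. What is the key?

sx

Subtract each crib letter from the matching ciphertext letter (mod 26):
r(17)−z(25)=-8≡18 → s
v(21)−y(24)=-3≡23 → x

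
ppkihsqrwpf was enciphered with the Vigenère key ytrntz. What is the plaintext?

Repeat the key across the ciphertext: ytrntzytrnt
p(15)−y(24): -9≡17 → r
p(15)−t(19): -4≡22 → w
k(10)−r(17): -7≡19 → t
i(8)−n(13): -5≡21 → v
h(7)−t(19): -12≡14 → o
s(18)−z(25): -7≡19 → t
q(16)−y(24): -8≡18 → s
r(17)−t(19): -2≡24 → y
w(22)−r(17): 5 → f
p(15)−n(13): 2 → c
f(5)−t(19): -14≡12 → m

rwtvotsyfcm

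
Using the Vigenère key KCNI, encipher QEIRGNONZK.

Repeat the key across the message: KCNIKCNIKC
Q(16)+K(10): 26≡0 → A
E(4)+C(2): 6 → G
I(8)+N(13): 21 → V
R(17)+I(8): 25 → Z
G(6)+K(10): 16 → Q
N(13)+C(2): 15 → P
O(14)+N(13): 27≡1 → B
N(13)+I(8): 21 → V
Z(25)+K(10): 35≡9 → J
K(10)+C(2): 12 → M

AGVZQPBVJM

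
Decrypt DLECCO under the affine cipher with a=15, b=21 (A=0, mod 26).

EILXXD

The inverse of 15 mod 26 is 7, since 15·7=105≡1. Apply D(y)=7·(y−21) mod 26:
D(3): 7·(3−21)=-126≡4 → E
L(11): 7·(11−21)=-70≡8 → I
E(4): 7·(4−21)=-119≡11 → L
C(2): 7·(2−21)=-133≡23 → X
C(2): 7·(2−21)=-133≡23 → X
O(14): 7·(14−21)=-49≡3 → D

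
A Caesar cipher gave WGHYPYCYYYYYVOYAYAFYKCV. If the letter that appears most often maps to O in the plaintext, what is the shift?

The most frequent ciphertext letter is Y (appears 10 times).
Y is position 24; O is position 14.
Shift = 10.

10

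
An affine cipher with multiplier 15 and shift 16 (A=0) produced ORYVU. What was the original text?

The inverse of 15 mod 26 is 7, since 15·7=105≡1. Apply D(y)=7·(y−16) mod 26:
O(14): 7·(14−16)=-14≡12 → M
R(17): 7·(17−16)=7 → H
Y(24): 7·(24−16)=56≡4 → E
V(21): 7·(21−16)=35≡9 → J
U(20): 7·(20−16)=28≡2 → C

MHEJC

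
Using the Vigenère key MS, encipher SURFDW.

Repeat the key across the message: MSMSMS
S(18)+M(12): 30≡4 → E
U(20)+S(18): 38≡12 → M
R(17)+M(12): 29≡3 → D
F(5)+S(18): 23 → X
D(3)+M(12): 15 → P
W(22)+S(18): 40≡14 → O

EMDXPO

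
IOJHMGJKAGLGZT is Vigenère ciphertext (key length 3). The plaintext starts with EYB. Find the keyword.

EQI

Subtract each crib letter from the matching ciphertext letter (mod 26):
I(8)−E(4)=4 → E
O(14)−Y(24)=-10≡16 → Q
J(9)−B(1)=8 → I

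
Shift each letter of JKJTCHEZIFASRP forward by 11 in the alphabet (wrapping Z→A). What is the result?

J(9): 9+11=20 → U
K(10): 10+11=21 → V
J(9): 9+11=20 → U
T(19): 19+11=30≡4 → E
C(2): 2+11=13 → N
H(7): 7+11=18 → S
E(4): 4+11=15 → P
Z(25): 25+11=36≡10 → K
I(8): 8+11=19 → T
F(5): 5+11=16 → Q
A(0): 0+11=11 → L
S(18): 18+11=29≡3 → D
R(17): 17+11=28≡2 → C
P(15): 15+11=26≡0 → A

UVUENSPKTQLDCA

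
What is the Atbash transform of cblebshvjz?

xyovyhseqa

c(2) → x(23)
b(1) → y(24)
l(11) → o(14)
e(4) → v(21)
b(1) → y(24)
s(18) → h(7)
h(7) → s(18)
v(21) → e(4)
j(9) → q(16)
z(25) → a(0)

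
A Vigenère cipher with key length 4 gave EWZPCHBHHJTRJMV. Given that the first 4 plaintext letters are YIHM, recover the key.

Subtract each crib letter from the matching ciphertext letter (mod 26):
E(4)−Y(24)=-20≡6 → G
W(22)−I(8)=14 → O
Z(25)−H(7)=18 → S
P(15)−M(12)=3 → D

GOSD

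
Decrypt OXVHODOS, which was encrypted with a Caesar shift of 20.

UDBNUJUY

O(14): 14−20=-6≡20 → U
X(23): 23−20=3 → D
V(21): 21−20=1 → B
H(7): 7−20=-13≡13 → N
O(14): 14−20=-6≡20 → U
D(3): 3−20=-17≡9 → J
O(14): 14−20=-6≡20 → U
S(18): 18−20=-2≡24 → Y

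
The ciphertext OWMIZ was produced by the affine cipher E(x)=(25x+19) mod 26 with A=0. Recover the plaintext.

FXHLU

The inverse of 25 mod 26 is 25, since 25·25=625≡1. Apply D(y)=25·(y−19) mod 26:
O(14): 25·(14−19)=-125≡5 → F
W(22): 25·(22−19)=75≡23 → X
M(12): 25·(12−19)=-175≡7 → H
I(8): 25·(8−19)=-275≡11 → L
Z(25): 25·(25−19)=150≡20 → U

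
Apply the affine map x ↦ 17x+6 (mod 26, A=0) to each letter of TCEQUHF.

T(19): 17·19+6=329≡17 → R
C(2): 17·2+6=40≡14 → O
E(4): 17·4+6=74≡22 → W
Q(16): 17·16+6=278≡18 → S
U(20): 17·20+6=346≡8 → I
H(7): 17·7+6=125≡21 → V
F(5): 17·5+6=91≡13 → N

ROWSIVN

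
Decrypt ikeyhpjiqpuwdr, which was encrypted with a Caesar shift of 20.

i(8): 8−20=-12≡14 → o
k(10): 10−20=-10≡16 → q
e(4): 4−20=-16≡10 → k
y(24): 24−20=4 → e
h(7): 7−20=-13≡13 → n
p(15): 15−20=-5≡21 → v
j(9): 9−20=-11≡15 → p
i(8): 8−20=-12≡14 → o
q(16): 16−20=-4≡22 → w
p(15): 15−20=-5≡21 → v
u(20): 20−20=0 → a
w(22): 22−20=2 → c
d(3): 3−20=-17≡9 → j
r(17): 17−20=-3≡23 → x

oqkenvpowvacjx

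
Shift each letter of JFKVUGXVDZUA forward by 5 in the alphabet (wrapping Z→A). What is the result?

OKPAZLCAIEZF

J(9): 9+5=14 → O
F(5): 5+5=10 → K
K(10): 10+5=15 → P
V(21): 21+5=26≡0 → A
U(20): 20+5=25 → Z
G(6): 6+5=11 → L
X(23): 23+5=28≡2 → C
V(21): 21+5=26≡0 → A
D(3): 3+5=8 → I
Z(25): 25+5=30≡4 → E
U(20): 20+5=25 → Z
A(0): 0+5=5 → F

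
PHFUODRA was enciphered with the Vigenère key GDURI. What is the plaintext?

Repeat the key across the ciphertext: GDURIGDU
P(15)−G(6): 9 → J
H(7)−D(3): 4 → E
F(5)−U(20): -15≡11 → L
U(20)−R(17): 3 → D
O(14)−I(8): 6 → G
D(3)−G(6): -3≡23 → X
R(17)−D(3): 14 → O
A(0)−U(20): -20≡6 → G

JELDGXOG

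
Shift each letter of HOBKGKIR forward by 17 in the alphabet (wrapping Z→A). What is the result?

H(7): 7+17=24 → Y
O(14): 14+17=31≡5 → F
B(1): 1+17=18 → S
K(10): 10+17=27≡1 → B
G(6): 6+17=23 → X
K(10): 10+17=27≡1 → B
I(8): 8+17=25 → Z
R(17): 17+17=34≡8 → I

YFSBXBZI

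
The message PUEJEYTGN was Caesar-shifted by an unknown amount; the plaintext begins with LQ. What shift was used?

4

From the crib: P(15)−L(11)=4, so the shift is 4.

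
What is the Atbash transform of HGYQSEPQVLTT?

H(7) → S(18)
G(6) → T(19)
Y(24) → B(1)
Q(16) → J(9)
S(18) → H(7)
E(4) → V(21)
P(15) → K(10)
Q(16) → J(9)
V(21) → E(4)
L(11) → O(14)
T(19) → G(6)
T(19) → G(6)

STBJHVKJEOGG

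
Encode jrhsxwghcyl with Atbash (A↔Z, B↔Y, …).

j(9) → q(16)
r(17) → i(8)
h(7) → s(18)
s(18) → h(7)
x(23) → c(2)
w(22) → d(3)
g(6) → t(19)
h(7) → s(18)
c(2) → x(23)
y(24) → b(1)
l(11) → o(14)

qishcdtsxbo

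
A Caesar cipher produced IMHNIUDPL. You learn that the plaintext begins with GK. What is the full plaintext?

From the crib: I(8)−G(6)=2, so the shift is 2.
Subtract 2 from each ciphertext letter:
I(8): 8−2=6 → G
M(12): 12−2=10 → K
H(7): 7−2=5 → F
N(13): 13−2=11 → L
I(8): 8−2=6 → G
U(20): 20−2=18 → S
D(3): 3−2=1 → B
P(15): 15−2=13 → N
L(11): 11−2=9 → J

GKFLGSBNJ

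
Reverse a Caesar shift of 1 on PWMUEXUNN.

OVLTDWTMM

P(15): 15−1=14 → O
W(22): 22−1=21 → V
M(12): 12−1=11 → L
U(20): 20−1=19 → T
E(4): 4−1=3 → D
X(23): 23−1=22 → W
U(20): 20−1=19 → T
N(13): 13−1=12 → M
N(13): 13−1=12 → M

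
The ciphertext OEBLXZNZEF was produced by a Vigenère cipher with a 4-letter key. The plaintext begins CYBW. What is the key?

MGAP

Subtract each crib letter from the matching ciphertext letter (mod 26):
O(14)−C(2)=12 → M
E(4)−Y(24)=-20≡6 → G
B(1)−B(1)=0 → A
L(11)−W(22)=-11≡15 → P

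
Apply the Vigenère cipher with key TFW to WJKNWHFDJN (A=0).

Repeat the key across the message: TFWTFWTFWT
W(22)+T(19): 41≡15 → P
J(9)+F(5): 14 → O
K(10)+W(22): 32≡6 → G
N(13)+T(19): 32≡6 → G
W(22)+F(5): 27≡1 → B
H(7)+W(22): 29≡3 → D
F(5)+T(19): 24 → Y
D(3)+F(5): 8 → I
J(9)+W(22): 31≡5 → F
N(13)+T(19): 32≡6 → G

POGGBDYIFG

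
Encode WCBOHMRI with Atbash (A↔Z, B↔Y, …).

W(22) → D(3)
C(2) → X(23)
B(1) → Y(24)
O(14) → L(11)
H(7) → S(18)
M(12) → N(13)
R(17) → I(8)
I(8) → R(17)

DXYLSNIR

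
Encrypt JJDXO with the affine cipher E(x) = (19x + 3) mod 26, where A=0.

SSIYJ

J(9): 19·9+3=174≡18 → S
J(9): 19·9+3=174≡18 → S
D(3): 19·3+3=60≡8 → I
X(23): 19·23+3=440≡24 → Y
O(14): 19·14+3=269≡9 → J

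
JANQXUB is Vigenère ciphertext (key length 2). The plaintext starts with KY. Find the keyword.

Subtract each crib letter from the matching ciphertext letter (mod 26):
J(9)−K(10)=-1≡25 → Z
A(0)−Y(24)=-24≡2 → C

ZC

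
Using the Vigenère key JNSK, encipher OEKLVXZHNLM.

XRCVEKRRWYE

Repeat the key across the message: JNSKJNSKJNS
O(14)+J(9): 23 → X
E(4)+N(13): 17 → R
K(10)+S(18): 28≡2 → C
L(11)+K(10): 21 → V
V(21)+J(9): 30≡4 → E
X(23)+N(13): 36≡10 → K
Z(25)+S(18): 43≡17 → R
H(7)+K(10): 17 → R
N(13)+J(9): 22 → W
L(11)+N(13): 24 → Y
M(12)+S(18): 30≡4 → E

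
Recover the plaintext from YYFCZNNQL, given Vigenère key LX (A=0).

NBUFOQCTA

Repeat the key across the ciphertext: LXLXLXLXL
Y(24)−L(11): 13 → N
Y(24)−X(23): 1 → B
F(5)−L(11): -6≡20 → U
C(2)−X(23): -21≡5 → F
Z(25)−L(11): 14 → O
N(13)−X(23): -10≡16 → Q
N(13)−L(11): 2 → C
Q(16)−X(23): -7≡19 → T
L(11)−L(11): 0 → A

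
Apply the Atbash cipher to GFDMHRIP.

TUWNSIRK

G(6) → T(19)
F(5) → U(20)
D(3) → W(22)
M(12) → N(13)
H(7) → S(18)
R(17) → I(8)
I(8) → R(17)
P(15) → K(10)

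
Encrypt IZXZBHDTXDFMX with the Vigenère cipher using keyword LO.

Repeat the key across the message: LOLOLOLOLOLOL
I(8)+L(11): 19 → T
Z(25)+O(14): 39≡13 → N
X(23)+L(11): 34≡8 → I
Z(25)+O(14): 39≡13 → N
B(1)+L(11): 12 → M
H(7)+O(14): 21 → V
D(3)+L(11): 14 → O
T(19)+O(14): 33≡7 → H
X(23)+L(11): 34≡8 → I
D(3)+O(14): 17 → R
F(5)+L(11): 16 → Q
M(12)+O(14): 26≡0 → A
X(23)+L(11): 34≡8 → I

TNINMVOHIRQAI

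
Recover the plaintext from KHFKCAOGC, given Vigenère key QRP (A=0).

UQQULLYPN

Repeat the key across the ciphertext: QRPQRPQRP
K(10)−Q(16): -6≡20 → U
H(7)−R(17): -10≡16 → Q
F(5)−P(15): -10≡16 → Q
K(10)−Q(16): -6≡20 → U
C(2)−R(17): -15≡11 → L
A(0)−P(15): -15≡11 → L
O(14)−Q(16): -2≡24 → Y
G(6)−R(17): -11≡15 → P
C(2)−P(15): -13≡13 → N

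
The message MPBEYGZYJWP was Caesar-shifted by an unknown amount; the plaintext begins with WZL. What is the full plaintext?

From the crib: M(12)−W(22)=-10≡16, so the shift is 16.
Subtract 16 from each ciphertext letter:
M(12): 12−16=-4≡22 → W
P(15): 15−16=-1≡25 → Z
B(1): 1−16=-15≡11 → L
E(4): 4−16=-12≡14 → O
Y(24): 24−16=8 → I
G(6): 6−16=-10≡16 → Q
Z(25): 25−16=9 → J
Y(24): 24−16=8 → I
J(9): 9−16=-7≡19 → T
W(22): 22−16=6 → G
P(15): 15−16=-1≡25 → Z

WZLOIQJITGZ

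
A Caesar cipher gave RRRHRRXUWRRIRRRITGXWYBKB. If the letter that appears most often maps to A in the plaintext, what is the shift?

The most frequent ciphertext letter is R (appears 10 times).
R is position 17; A is position 0.
Shift = 17.

17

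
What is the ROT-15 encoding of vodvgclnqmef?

v(21): 21+15=36≡10 → k
o(14): 14+15=29≡3 → d
d(3): 3+15=18 → s
v(21): 21+15=36≡10 → k
g(6): 6+15=21 → v
c(2): 2+15=17 → r
l(11): 11+15=26≡0 → a
n(13): 13+15=28≡2 → c
q(16): 16+15=31≡5 → f
m(12): 12+15=27≡1 → b
e(4): 4+15=19 → t
f(5): 5+15=20 → u

kdskvracfbtu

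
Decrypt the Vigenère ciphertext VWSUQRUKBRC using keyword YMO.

XKEWEDWYNTQ

Repeat the key across the ciphertext: YMOYMOYMOYM
V(21)−Y(24): -3≡23 → X
W(22)−M(12): 10 → K
S(18)−O(14): 4 → E
U(20)−Y(24): -4≡22 → W
Q(16)−M(12): 4 → E
R(17)−O(14): 3 → D
U(20)−Y(24): -4≡22 → W
K(10)−M(12): -2≡24 → Y
B(1)−O(14): -13≡13 → N
R(17)−Y(24): -7≡19 → T
C(2)−M(12): -10≡16 → Q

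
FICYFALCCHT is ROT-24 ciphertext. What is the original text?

HKEAHCNEEJV

F(5): 5−24=-19≡7 → H
I(8): 8−24=-16≡10 → K
C(2): 2−24=-22≡4 → E
Y(24): 24−24=0 → A
F(5): 5−24=-19≡7 → H
A(0): 0−24=-24≡2 → C
L(11): 11−24=-13≡13 → N
C(2): 2−24=-22≡4 → E
C(2): 2−24=-22≡4 → E
H(7): 7−24=-17≡9 → J
T(19): 19−24=-5≡21 → V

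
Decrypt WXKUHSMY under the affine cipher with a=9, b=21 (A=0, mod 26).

DGTXKRZJ

The inverse of 9 mod 26 is 3, since 9·3=27≡1. Apply D(y)=3·(y−21) mod 26:
W(22): 3·(22−21)=3 → D
X(23): 3·(23−21)=6 → G
K(10): 3·(10−21)=-33≡19 → T
U(20): 3·(20−21)=-3≡23 → X
H(7): 3·(7−21)=-42≡10 → K
S(18): 3·(18−21)=-9≡17 → R
M(12): 3·(12−21)=-27≡25 → Z
Y(24): 3·(24−21)=9 → J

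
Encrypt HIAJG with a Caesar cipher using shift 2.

JKCLI

H(7): 7+2=9 → J
I(8): 8+2=10 → K
A(0): 0+2=2 → C
J(9): 9+2=11 → L
G(6): 6+2=8 → I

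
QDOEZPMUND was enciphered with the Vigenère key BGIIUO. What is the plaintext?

PXGWFBLOFV

Repeat the key across the ciphertext: BGIIUOBGII
Q(16)−B(1): 15 → P
D(3)−G(6): -3≡23 → X
O(14)−I(8): 6 → G
E(4)−I(8): -4≡22 → W
Z(25)−U(20): 5 → F
P(15)−O(14): 1 → B
M(12)−B(1): 11 → L
U(20)−G(6): 14 → O
N(13)−I(8): 5 → F
D(3)−I(8): -5≡21 → V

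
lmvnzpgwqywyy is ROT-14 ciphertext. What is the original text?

l(11): 11−14=-3≡23 → x
m(12): 12−14=-2≡24 → y
v(21): 21−14=7 → h
n(13): 13−14=-1≡25 → z
z(25): 25−14=11 → l
p(15): 15−14=1 → b
g(6): 6−14=-8≡18 → s
w(22): 22−14=8 → i
q(16): 16−14=2 → c
y(24): 24−14=10 → k
w(22): 22−14=8 → i
y(24): 24−14=10 → k
y(24): 24−14=10 → k

xyhzlbsickikk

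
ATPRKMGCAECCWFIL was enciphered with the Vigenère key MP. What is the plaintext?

Repeat the key across the ciphertext: MPMPMPMPMPMPMPMP
A(0)−M(12): -12≡14 → O
T(19)−P(15): 4 → E
P(15)−M(12): 3 → D
R(17)−P(15): 2 → C
K(10)−M(12): -2≡24 → Y
M(12)−P(15): -3≡23 → X
G(6)−M(12): -6≡20 → U
C(2)−P(15): -13≡13 → N
A(0)−M(12): -12≡14 → O
E(4)−P(15): -11≡15 → P
C(2)−M(12): -10≡16 → Q
C(2)−P(15): -13≡13 → N
W(22)−M(12): 10 → K
F(5)−P(15): -10≡16 → Q
I(8)−M(12): -4≡22 → W
L(11)−P(15): -4≡22 → W

OEDCYXUNOPQNKQWW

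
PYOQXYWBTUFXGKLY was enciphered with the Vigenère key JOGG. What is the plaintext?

Repeat the key across the ciphertext: JOGGJOGGJOGGJOGG
P(15)−J(9): 6 → G
Y(24)−O(14): 10 → K
O(14)−G(6): 8 → I
Q(16)−G(6): 10 → K
X(23)−J(9): 14 → O
Y(24)−O(14): 10 → K
W(22)−G(6): 16 → Q
B(1)−G(6): -5≡21 → V
T(19)−J(9): 10 → K
U(20)−O(14): 6 → G
F(5)−G(6): -1≡25 → Z
X(23)−G(6): 17 → R
G(6)−J(9): -3≡23 → X
K(10)−O(14): -4≡22 → W
L(11)−G(6): 5 → F
Y(24)−G(6): 18 → S

GKIKOKQVKGZRXWFS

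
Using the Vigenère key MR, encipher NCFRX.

Repeat the key across the message: MRMRM
N(13)+M(12): 25 → Z
C(2)+R(17): 19 → T
F(5)+M(12): 17 → R
R(17)+R(17): 34≡8 → I
X(23)+M(12): 35≡9 → J

ZTRIJ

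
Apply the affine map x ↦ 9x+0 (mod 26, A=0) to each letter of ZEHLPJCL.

Z(25): 9·25+0=225≡17 → R
E(4): 9·4+0=36≡10 → K
H(7): 9·7+0=63≡11 → L
L(11): 9·11+0=99≡21 → V
P(15): 9·15+0=135≡5 → F
J(9): 9·9+0=81≡3 → D
C(2): 9·2+0=18 → S
L(11): 9·11+0=99≡21 → V

RKLVFDSV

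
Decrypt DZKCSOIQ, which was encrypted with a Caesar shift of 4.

D(3): 3−4=-1≡25 → Z
Z(25): 25−4=21 → V
K(10): 10−4=6 → G
C(2): 2−4=-2≡24 → Y
S(18): 18−4=14 → O
O(14): 14−4=10 → K
I(8): 8−4=4 → E
Q(16): 16−4=12 → M

ZVGYOKEM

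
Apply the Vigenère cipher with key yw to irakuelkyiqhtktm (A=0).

Repeat the key across the message: ywywywywywywywyw
i(8)+y(24): 32≡6 → g
r(17)+w(22): 39≡13 → n
a(0)+y(24): 24 → y
k(10)+w(22): 32≡6 → g
u(20)+y(24): 44≡18 → s
e(4)+w(22): 26≡0 → a
l(11)+y(24): 35≡9 → j
k(10)+w(22): 32≡6 → g
y(24)+y(24): 48≡22 → w
i(8)+w(22): 30≡4 → e
q(16)+y(24): 40≡14 → o
h(7)+w(22): 29≡3 → d
t(19)+y(24): 43≡17 → r
k(10)+w(22): 32≡6 → g
t(19)+y(24): 43≡17 → r
m(12)+w(22): 34≡8 → i

gnygsajgweodrgri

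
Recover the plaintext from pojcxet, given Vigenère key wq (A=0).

tynmbox

Repeat the key across the ciphertext: wqwqwqw
p(15)−w(22): -7≡19 → t
o(14)−q(16): -2≡24 → y
j(9)−w(22): -13≡13 → n
c(2)−q(16): -14≡12 → m
x(23)−w(22): 1 → b
e(4)−q(16): -12≡14 → o
t(19)−w(22): -3≡23 → x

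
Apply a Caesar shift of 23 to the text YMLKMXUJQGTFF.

VJIHJURGNDQCC

Y(24): 24+23=47≡21 → V
M(12): 12+23=35≡9 → J
L(11): 11+23=34≡8 → I
K(10): 10+23=33≡7 → H
M(12): 12+23=35≡9 → J
X(23): 23+23=46≡20 → U
U(20): 20+23=43≡17 → R
J(9): 9+23=32≡6 → G
Q(16): 16+23=39≡13 → N
G(6): 6+23=29≡3 → D
T(19): 19+23=42≡16 → Q
F(5): 5+23=28≡2 → C
F(5): 5+23=28≡2 → C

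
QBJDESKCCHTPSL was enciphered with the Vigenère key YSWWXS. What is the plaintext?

SJNHHAMKGLWXUT

Repeat the key across the ciphertext: YSWWXSYSWWXSYS
Q(16)−Y(24): -8≡18 → S
B(1)−S(18): -17≡9 → J
J(9)−W(22): -13≡13 → N
D(3)−W(22): -19≡7 → H
E(4)−X(23): -19≡7 → H
S(18)−S(18): 0 → A
K(10)−Y(24): -14≡12 → M
C(2)−S(18): -16≡10 → K
C(2)−W(22): -20≡6 → G
H(7)−W(22): -15≡11 → L
T(19)−X(23): -4≡22 → W
P(15)−S(18): -3≡23 → X
S(18)−Y(24): -6≡20 → U
L(11)−S(18): -7≡19 → T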